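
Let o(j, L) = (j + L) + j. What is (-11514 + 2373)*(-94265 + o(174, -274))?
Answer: 860999931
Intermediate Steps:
o(j, L) = L + 2*j (o(j, L) = (L + j) + j = L + 2*j)
(-11514 + 2373)*(-94265 + o(174, -274)) = (-11514 + 2373)*(-94265 + (-274 + 2*174)) = -9141*(-94265 + (-274 + 348)) = -9141*(-94265 + 74) = -9141*(-94191) = 860999931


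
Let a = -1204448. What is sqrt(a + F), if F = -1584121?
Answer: 3*I*sqrt(309841) ≈ 1669.9*I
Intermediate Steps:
sqrt(a + F) = sqrt(-1204448 - 1584121) = sqrt(-2788569) = 3*I*sqrt(309841)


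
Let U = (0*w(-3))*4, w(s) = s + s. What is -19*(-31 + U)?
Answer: 589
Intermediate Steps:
w(s) = 2*s
U = 0 (U = (0*(2*(-3)))*4 = (0*(-6))*4 = 0*4 = 0)
-19*(-31 + U) = -19*(-31 + 0) = -19*(-31) = 589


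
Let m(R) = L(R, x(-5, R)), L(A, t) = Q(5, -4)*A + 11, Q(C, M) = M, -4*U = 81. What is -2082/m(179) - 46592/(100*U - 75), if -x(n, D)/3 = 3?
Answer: 88618/3525 ≈ 25.140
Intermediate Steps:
U = -81/4 (U = -¼*81 = -81/4 ≈ -20.250)
x(n, D) = -9 (x(n, D) = -3*3 = -9)
L(A, t) = 11 - 4*A (L(A, t) = -4*A + 11 = 11 - 4*A)
m(R) = 11 - 4*R
-2082/m(179) - 46592/(100*U - 75) = -2082/(11 - 4*179) - 46592/(100*(-81/4) - 75) = -2082/(11 - 716) - 46592/(-2025 - 75) = -2082/(-705) - 46592/(-2100) = -2082*(-1/705) - 46592*(-1/2100) = 694/235 + 1664/75 = 88618/3525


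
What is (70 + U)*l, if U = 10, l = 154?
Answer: 12320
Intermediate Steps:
(70 + U)*l = (70 + 10)*154 = 80*154 = 12320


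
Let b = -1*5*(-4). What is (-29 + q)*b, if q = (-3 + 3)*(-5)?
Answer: -580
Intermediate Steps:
q = 0 (q = 0*(-5) = 0)
b = 20 (b = -5*(-4) = 20)
(-29 + q)*b = (-29 + 0)*20 = -29*20 = -580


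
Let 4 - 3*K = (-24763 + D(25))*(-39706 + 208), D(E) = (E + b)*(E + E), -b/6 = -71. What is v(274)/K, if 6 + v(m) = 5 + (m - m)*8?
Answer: 3/87409070 ≈ 3.4321e-8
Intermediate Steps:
b = 426 (b = -6*(-71) = 426)
D(E) = 2*E*(426 + E) (D(E) = (E + 426)*(E + E) = (426 + E)*(2*E) = 2*E*(426 + E))
v(m) = -1 (v(m) = -6 + (5 + (m - m)*8) = -6 + (5 + 0*8) = -6 + (5 + 0) = -6 + 5 = -1)
K = -87409070/3 (K = 4/3 - (-24763 + 2*25*(426 + 25))*(-39706 + 208)/3 = 4/3 - (-24763 + 2*25*451)*(-39498)/3 = 4/3 - (-24763 + 22550)*(-39498)/3 = 4/3 - (-2213)*(-39498)/3 = 4/3 - ⅓*87409074 = 4/3 - 29136358 = -87409070/3 ≈ -2.9136e+7)
v(274)/K = -1/(-87409070/3) = -1*(-3/87409070) = 3/87409070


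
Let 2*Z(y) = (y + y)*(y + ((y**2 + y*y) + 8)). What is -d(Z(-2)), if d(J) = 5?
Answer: -5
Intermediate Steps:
Z(y) = y*(8 + y + 2*y**2) (Z(y) = ((y + y)*(y + ((y**2 + y*y) + 8)))/2 = ((2*y)*(y + ((y**2 + y**2) + 8)))/2 = ((2*y)*(y + (2*y**2 + 8)))/2 = ((2*y)*(y + (8 + 2*y**2)))/2 = ((2*y)*(8 + y + 2*y**2))/2 = (2*y*(8 + y + 2*y**2))/2 = y*(8 + y + 2*y**2))
-d(Z(-2)) = -1*5 = -5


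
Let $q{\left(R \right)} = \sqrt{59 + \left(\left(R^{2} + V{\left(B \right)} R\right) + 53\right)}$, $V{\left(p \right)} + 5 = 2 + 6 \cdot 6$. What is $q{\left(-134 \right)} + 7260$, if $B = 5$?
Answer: $7260 + \sqrt{13646} \approx 7376.8$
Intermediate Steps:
$V{\left(p \right)} = 33$ ($V{\left(p \right)} = -5 + \left(2 + 6 \cdot 6\right) = -5 + \left(2 + 36\right) = -5 + 38 = 33$)
$q{\left(R \right)} = \sqrt{112 + R^{2} + 33 R}$ ($q{\left(R \right)} = \sqrt{59 + \left(\left(R^{2} + 33 R\right) + 53\right)} = \sqrt{59 + \left(53 + R^{2} + 33 R\right)} = \sqrt{112 + R^{2} + 33 R}$)
$q{\left(-134 \right)} + 7260 = \sqrt{112 + \left(-134\right)^{2} + 33 \left(-134\right)} + 7260 = \sqrt{112 + 17956 - 4422} + 7260 = \sqrt{13646} + 7260 = 7260 + \sqrt{13646}$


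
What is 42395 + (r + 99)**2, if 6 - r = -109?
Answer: 88191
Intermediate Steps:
r = 115 (r = 6 - 1*(-109) = 6 + 109 = 115)
42395 + (r + 99)**2 = 42395 + (115 + 99)**2 = 42395 + 214**2 = 42395 + 45796 = 88191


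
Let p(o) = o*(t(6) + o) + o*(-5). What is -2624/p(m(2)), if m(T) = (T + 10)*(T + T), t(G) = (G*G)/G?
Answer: -164/147 ≈ -1.1156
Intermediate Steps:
t(G) = G (t(G) = G**2/G = G)
m(T) = 2*T*(10 + T) (m(T) = (10 + T)*(2*T) = 2*T*(10 + T))
p(o) = -5*o + o*(6 + o) (p(o) = o*(6 + o) + o*(-5) = o*(6 + o) - 5*o = -5*o + o*(6 + o))
-2624/p(m(2)) = -2624*1/(4*(1 + 2*2*(10 + 2))*(10 + 2)) = -2624*1/(48*(1 + 2*2*12)) = -2624*1/(48*(1 + 48)) = -2624/(48*49) = -2624/2352 = -2624*1/2352 = -164/147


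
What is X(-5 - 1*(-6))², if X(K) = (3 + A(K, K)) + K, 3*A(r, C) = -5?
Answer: 49/9 ≈ 5.4444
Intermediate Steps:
A(r, C) = -5/3 (A(r, C) = (⅓)*(-5) = -5/3)
X(K) = 4/3 + K (X(K) = (3 - 5/3) + K = 4/3 + K)
X(-5 - 1*(-6))² = (4/3 + (-5 - 1*(-6)))² = (4/3 + (-5 + 6))² = (4/3 + 1)² = (7/3)² = 49/9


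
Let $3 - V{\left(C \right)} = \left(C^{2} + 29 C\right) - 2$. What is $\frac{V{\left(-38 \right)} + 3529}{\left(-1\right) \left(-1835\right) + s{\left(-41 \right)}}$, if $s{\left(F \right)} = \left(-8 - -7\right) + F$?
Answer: $\frac{3192}{1793} \approx 1.7803$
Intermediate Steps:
$s{\left(F \right)} = -1 + F$ ($s{\left(F \right)} = \left(-8 + 7\right) + F = -1 + F$)
$V{\left(C \right)} = 5 - C^{2} - 29 C$ ($V{\left(C \right)} = 3 - \left(\left(C^{2} + 29 C\right) - 2\right) = 3 - \left(-2 + C^{2} + 29 C\right) = 5 - C^{2} - 29 C$)
$\frac{V{\left(-38 \right)} + 3529}{\left(-1\right) \left(-1835\right) + s{\left(-41 \right)}} = \frac{\left(5 - \left(-38\right)^{2} - -1102\right) + 3529}{\left(-1\right) \left(-1835\right) - 42} = \frac{\left(5 - 1444 + 1102\right) + 3529}{1835 - 42} = \frac{\left(5 - 1444 + 1102\right) + 3529}{1793} = \left(-337 + 3529\right) \frac{1}{1793} = 3192 \cdot \frac{1}{1793} = \frac{3192}{1793}$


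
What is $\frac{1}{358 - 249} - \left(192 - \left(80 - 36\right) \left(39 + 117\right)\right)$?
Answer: $\frac{727249}{109} \approx 6672.0$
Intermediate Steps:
$\frac{1}{358 - 249} - \left(192 - \left(80 - 36\right) \left(39 + 117\right)\right) = \frac{1}{109} + \left(44 \cdot 156 - 192\right) = \frac{1}{109} + \left(6864 - 192\right) = \frac{1}{109} + 6672 = \frac{727249}{109}$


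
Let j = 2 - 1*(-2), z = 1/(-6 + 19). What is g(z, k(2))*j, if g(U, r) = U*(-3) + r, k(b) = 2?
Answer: 92/13 ≈ 7.0769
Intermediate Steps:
z = 1/13 ≈ 0.076923
g(U, r) = r - 3*U (g(U, r) = -3*U + r = r - 3*U)
j = 4 (j = 2 + 2 = 4)
g(z, k(2))*j = (2 - 3*1/13)*4 = (2 - 3/13)*4 = (23/13)*4 = 92/13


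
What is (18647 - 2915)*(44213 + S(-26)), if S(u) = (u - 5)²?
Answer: 710677368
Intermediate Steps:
S(u) = (-5 + u)²
(18647 - 2915)*(44213 + S(-26)) = (18647 - 2915)*(44213 + (-5 - 26)²) = 15732*(44213 + (-31)²) = 15732*(44213 + 961) = 15732*45174 = 710677368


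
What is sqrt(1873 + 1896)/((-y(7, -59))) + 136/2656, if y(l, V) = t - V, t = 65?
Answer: 17/332 - sqrt(3769)/124 ≈ -0.44389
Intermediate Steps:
y(l, V) = 65 - V
sqrt(1873 + 1896)/((-y(7, -59))) + 136/2656 = sqrt(1873 + 1896)/((-(65 - 1*(-59)))) + 136/2656 = sqrt(3769)/((-(65 + 59))) + 136*(1/2656) = sqrt(3769)/((-1*124)) + 17/332 = sqrt(3769)/(-124) + 17/332 = sqrt(3769)*(-1/124) + 17/332 = -sqrt(3769)/124 + 17/332 = 17/332 - sqrt(3769)/124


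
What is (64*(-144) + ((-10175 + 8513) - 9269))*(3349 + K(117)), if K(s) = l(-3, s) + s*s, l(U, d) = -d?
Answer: -340907387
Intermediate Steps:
K(s) = s² - s (K(s) = -s + s*s = -s + s² = s² - s)
(64*(-144) + ((-10175 + 8513) - 9269))*(3349 + K(117)) = (64*(-144) + ((-10175 + 8513) - 9269))*(3349 + 117*(-1 + 117)) = (-9216 + (-1662 - 9269))*(3349 + 117*116) = (-9216 - 10931)*(3349 + 13572) = -20147*16921 = -340907387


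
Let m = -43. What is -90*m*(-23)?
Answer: -89010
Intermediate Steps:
-90*m*(-23) = -90*(-43)*(-23) = 3870*(-23) = -89010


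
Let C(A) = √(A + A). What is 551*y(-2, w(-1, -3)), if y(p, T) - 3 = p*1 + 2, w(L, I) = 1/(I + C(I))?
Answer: 1653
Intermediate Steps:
C(A) = √2*√A (C(A) = √(2*A) = √2*√A)
w(L, I) = 1/(I + √2*√I)
y(p, T) = 5 + p (y(p, T) = 3 + (p*1 + 2) = 3 + (p + 2) = 3 + (2 + p) = 5 + p)
551*y(-2, w(-1, -3)) = 551*(5 - 2) = 551*3 = 1653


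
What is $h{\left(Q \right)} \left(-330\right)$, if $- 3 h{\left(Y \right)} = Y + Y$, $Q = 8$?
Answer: $1760$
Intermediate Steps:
$h{\left(Y \right)} = - \frac{2 Y}{3}$ ($h{\left(Y \right)} = - \frac{Y + Y}{3} = - \frac{2 Y}{3}$)
$h{\left(Q \right)} \left(-330\right) = \left(- \frac{2}{3}\right) 8 \left(-330\right) = \left(- \frac{16}{3}\right) \left(-330\right) = 1760$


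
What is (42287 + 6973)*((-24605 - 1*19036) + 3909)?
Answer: -1957198320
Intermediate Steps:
(42287 + 6973)*((-24605 - 1*19036) + 3909) = 49260*((-24605 - 19036) + 3909) = 49260*(-43641 + 3909) = 49260*(-39732) = -1957198320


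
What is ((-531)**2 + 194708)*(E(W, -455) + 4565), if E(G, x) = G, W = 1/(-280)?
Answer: 609277839131/280 ≈ 2.1760e+9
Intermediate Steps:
W = -1/280 ≈ -0.0035714
((-531)**2 + 194708)*(E(W, -455) + 4565) = ((-531)**2 + 194708)*(-1/280 + 4565) = (281961 + 194708)*(1278199/280) = 476669*(1278199/280) = 609277839131/280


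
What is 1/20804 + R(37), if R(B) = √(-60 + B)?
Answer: 1/20804 + I*√23 ≈ 4.8068e-5 + 4.7958*I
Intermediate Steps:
1/20804 + R(37) = 1/20804 + √(-60 + 37) = 1/20804 + √(-23) = 1/20804 + I*√23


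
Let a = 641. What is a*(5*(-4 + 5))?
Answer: 3205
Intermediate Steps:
a*(5*(-4 + 5)) = 641*(5*(-4 + 5)) = 641*(5*1) = 641*5 = 3205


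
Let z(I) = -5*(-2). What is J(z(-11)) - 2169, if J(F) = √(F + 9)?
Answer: -2169 + √19 ≈ -2164.6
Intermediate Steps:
z(I) = 10
J(F) = √(9 + F)
J(z(-11)) - 2169 = √(9 + 10) - 2169 = √19 - 2169 = -2169 + √19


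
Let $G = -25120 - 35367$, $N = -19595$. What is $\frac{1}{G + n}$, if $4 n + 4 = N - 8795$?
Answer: $- \frac{2}{135171} \approx -1.4796 \cdot 10^{-5}$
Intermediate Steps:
$G = -60487$
$n = - \frac{14197}{2}$ ($n = -1 + \frac{-19595 - 8795}{4} = -1 + \frac{1}{4} \left(-28390\right) = -1 - \frac{14195}{2} = - \frac{14197}{2} \approx -7098.5$)
$\frac{1}{G + n} = \frac{1}{-60487 - \frac{14197}{2}} = \frac{1}{- \frac{135171}{2}} = - \frac{2}{135171}$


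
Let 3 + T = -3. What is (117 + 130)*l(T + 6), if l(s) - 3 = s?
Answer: 741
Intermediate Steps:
T = -6 (T = -3 - 3 = -6)
l(s) = 3 + s
(117 + 130)*l(T + 6) = (117 + 130)*(3 + (-6 + 6)) = 247*(3 + 0) = 247*3 = 741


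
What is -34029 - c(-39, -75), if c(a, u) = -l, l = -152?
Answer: -34181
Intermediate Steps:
c(a, u) = 152 (c(a, u) = -1*(-152) = 152)
-34029 - c(-39, -75) = -34029 - 1*152 = -34029 - 152 = -34181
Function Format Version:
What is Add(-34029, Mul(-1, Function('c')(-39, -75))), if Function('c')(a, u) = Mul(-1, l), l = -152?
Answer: -34181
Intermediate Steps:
Function('c')(a, u) = 152 (Function('c')(a, u) = Mul(-1, -152) = 152)
Add(-34029, Mul(-1, Function('c')(-39, -75))) = Add(-34029, Mul(-1, 152)) = Add(-34029, -152) = -34181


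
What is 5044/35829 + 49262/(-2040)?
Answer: -292453073/12181860 ≈ -24.007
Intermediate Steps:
5044/35829 + 49262/(-2040) = 5044*(1/35829) + 49262*(-1/2040) = 5044/35829 - 24631/1020 = -292453073/12181860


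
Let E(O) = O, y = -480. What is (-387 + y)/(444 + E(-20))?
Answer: -867/424 ≈ -2.0448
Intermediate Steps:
(-387 + y)/(444 + E(-20)) = (-387 - 480)/(444 - 20) = -867/424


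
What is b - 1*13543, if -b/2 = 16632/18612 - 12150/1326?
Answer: -140499355/10387 ≈ -13526.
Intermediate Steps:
b = 171786/10387 (b = -2*(16632/18612 - 12150/1326) = -2*(16632*(1/18612) - 12150*1/1326) = -2*(42/47 - 2025/221) = -2*(-85893/10387) = 171786/10387 ≈ 16.539)
b - 1*13543 = 171786/10387 - 1*13543 = 171786/10387 - 13543 = -140499355/10387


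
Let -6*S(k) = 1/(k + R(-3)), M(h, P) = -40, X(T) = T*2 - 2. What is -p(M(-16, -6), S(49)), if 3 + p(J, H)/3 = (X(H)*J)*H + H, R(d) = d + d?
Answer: 110335/11094 ≈ 9.9455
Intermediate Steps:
R(d) = 2*d
X(T) = -2 + 2*T (X(T) = 2*T - 2 = -2 + 2*T)
S(k) = -1/(6*(-6 + k)) (S(k) = -1/(6*(k + 2*(-3))) = -1/(6*(k - 6)) = -1/(6*(-6 + k)))
p(J, H) = -9 + 3*H + 3*H*J*(-2 + 2*H) (p(J, H) = -9 + 3*(((-2 + 2*H)*J)*H + H) = -9 + 3*((J*(-2 + 2*H))*H + H) = -9 + 3*(H*J*(-2 + 2*H) + H) = -9 + 3*(H + H*J*(-2 + 2*H)) = -9 + (3*H + 3*H*J*(-2 + 2*H)) = -9 + 3*H + 3*H*J*(-2 + 2*H))
-p(M(-16, -6), S(49)) = -(-9 + 3*(-1/(-36 + 6*49)) + 6*(-1/(-36 + 6*49))*(-40)*(-1 - 1/(-36 + 6*49))) = -(-9 + 3*(-1/(-36 + 294)) + 6*(-1/(-36 + 294))*(-40)*(-1 - 1/(-36 + 294))) = -(-9 + 3*(-1/258) + 6*(-1/258)*(-40)*(-1 - 1/258)) = -(-9 - 1/86 + 6*(-1/258)*(-40)*(-259/258)) = -(-9 - 1/86 - 5180/5547) = -1*(-110335/11094) = 110335/11094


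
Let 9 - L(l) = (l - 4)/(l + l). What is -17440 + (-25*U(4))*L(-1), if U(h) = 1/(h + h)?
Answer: -279365/16 ≈ -17460.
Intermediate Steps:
L(l) = 9 - (-4 + l)/(2*l) (L(l) = 9 - (l - 4)/(l + l) = 9 - (-4 + l)/(2*l))
U(h) = 1/(2*h)
-17440 + (-25*U(4))*L(-1) = -17440 + (-25/(2*4))*(17/2 + 2/(-1)) = -17440 + (-25/(2*4))*(17/2 + 2*(-1)) = -17440 + (-25*1/8)*(17/2 - 2) = -17440 - 25/8*13/2 = -17440 - 325/16 = -279365/16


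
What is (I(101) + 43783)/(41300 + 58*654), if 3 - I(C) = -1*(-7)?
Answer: 43779/79232 ≈ 0.55254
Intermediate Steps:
I(C) = -4 (I(C) = 3 - (-1)*(-7) = 3 - 1*7 = 3 - 7 = -4)
(I(101) + 43783)/(41300 + 58*654) = (-4 + 43783)/(41300 + 58*654) = 43779/(41300 + 37932) = 43779/79232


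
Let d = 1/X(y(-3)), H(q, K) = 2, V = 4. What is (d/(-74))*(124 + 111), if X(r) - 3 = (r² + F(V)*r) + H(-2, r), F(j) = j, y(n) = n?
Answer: -235/148 ≈ -1.5878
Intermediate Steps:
X(r) = 5 + r² + 4*r (X(r) = 3 + ((r² + 4*r) + 2) = 3 + (2 + r² + 4*r) = 5 + r² + 4*r)
d = ½ (d = 1/(5 + (-3)² + 4*(-3)) = 1/(5 + 9 - 12) = 1/2 = ½ ≈ 0.50000)
(d/(-74))*(124 + 111) = ((½)/(-74))*(124 + 111) = ((½)*(-1/74))*235 = -1/148*235 = -235/148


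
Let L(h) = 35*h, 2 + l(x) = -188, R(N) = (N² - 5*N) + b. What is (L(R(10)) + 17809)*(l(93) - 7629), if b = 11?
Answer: -155942136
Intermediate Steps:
R(N) = 11 + N² - 5*N (R(N) = (N² - 5*N) + 11 = 11 + N² - 5*N)
l(x) = -190 (l(x) = -2 - 188 = -190)
(L(R(10)) + 17809)*(l(93) - 7629) = (35*(11 + 10² - 5*10) + 17809)*(-190 - 7629) = (35*(11 + 100 - 50) + 17809)*(-7819) = (35*61 + 17809)*(-7819) = (2135 + 17809)*(-7819) = 19944*(-7819) = -155942136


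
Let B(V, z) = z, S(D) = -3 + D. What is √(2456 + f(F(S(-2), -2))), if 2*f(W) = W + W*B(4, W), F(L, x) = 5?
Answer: √2471 ≈ 49.709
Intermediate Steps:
f(W) = W/2 + W²/2 (f(W) = (W + W*W)/2 = (W + W²)/2 = W/2 + W²/2)
√(2456 + f(F(S(-2), -2))) = √(2456 + (½)*5*(1 + 5)) = √(2456 + (½)*5*6) = √(2456 + 15) = √2471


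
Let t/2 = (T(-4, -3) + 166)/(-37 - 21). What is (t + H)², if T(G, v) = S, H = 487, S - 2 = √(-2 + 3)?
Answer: 194714116/841 ≈ 2.3153e+5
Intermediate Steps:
S = 3 (S = 2 + √(-2 + 3) = 2 + √1 = 2 + 1 = 3)
T(G, v) = 3
t = -169/29 (t = 2*((3 + 166)/(-37 - 21)) = 2*(169/(-58)) = 2*(169*(-1/58)) = 2*(-169/58) = -169/29 ≈ -5.8276)
(t + H)² = (-169/29 + 487)² = (13954/29)² = 194714116/841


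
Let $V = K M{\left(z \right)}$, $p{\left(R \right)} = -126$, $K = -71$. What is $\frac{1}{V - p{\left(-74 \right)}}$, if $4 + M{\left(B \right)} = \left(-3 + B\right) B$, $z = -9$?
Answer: $- \frac{1}{7258} \approx -0.00013778$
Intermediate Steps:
$M{\left(B \right)} = -4 + B \left(-3 + B\right)$ ($M{\left(B \right)} = -4 + \left(-3 + B\right) B = -4 + B \left(-3 + B\right)$)
$V = -7384$ ($V = - 71 \left(-4 + \left(-9\right)^{2} - -27\right) = - 71 \left(-4 + 81 + 27\right) = \left(-71\right) 104 = -7384$)
$\frac{1}{V - p{\left(-74 \right)}} = \frac{1}{-7384 - -126} = \frac{1}{-7384 + 126} = \frac{1}{-7258} = - \frac{1}{7258}$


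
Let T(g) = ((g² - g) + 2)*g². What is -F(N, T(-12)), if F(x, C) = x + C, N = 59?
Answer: -22811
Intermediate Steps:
T(g) = g²*(2 + g² - g) (T(g) = (2 + g² - g)*g² = g²*(2 + g² - g))
F(x, C) = C + x
-F(N, T(-12)) = -((-12)²*(2 + (-12)² - 1*(-12)) + 59) = -(144*(2 + 144 + 12) + 59) = -(144*158 + 59) = -(22752 + 59) = -1*22811 = -22811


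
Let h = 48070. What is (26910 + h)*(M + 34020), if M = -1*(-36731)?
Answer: 5304909980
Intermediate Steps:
M = 36731
(26910 + h)*(M + 34020) = (26910 + 48070)*(36731 + 34020) = 74980*70751 = 5304909980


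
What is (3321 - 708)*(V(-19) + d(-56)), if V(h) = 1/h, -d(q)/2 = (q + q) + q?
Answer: 16678779/19 ≈ 8.7783e+5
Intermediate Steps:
d(q) = -6*q (d(q) = -2*((q + q) + q) = -2*(2*q + q) = -6*q)
(3321 - 708)*(V(-19) + d(-56)) = (3321 - 708)*(1/(-19) - 6*(-56)) = 2613*(-1/19 + 336) = 2613*(6383/19) = 16678779/19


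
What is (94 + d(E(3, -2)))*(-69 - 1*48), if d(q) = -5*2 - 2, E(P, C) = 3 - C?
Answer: -9594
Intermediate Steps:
d(q) = -12 (d(q) = -10 - 2 = -12)
(94 + d(E(3, -2)))*(-69 - 1*48) = (94 - 12)*(-69 - 1*48) = 82*(-69 - 48) = 82*(-117) = -9594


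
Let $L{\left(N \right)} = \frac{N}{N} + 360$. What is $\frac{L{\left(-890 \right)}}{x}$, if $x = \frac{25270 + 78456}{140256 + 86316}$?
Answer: $\frac{171114}{217} \approx 788.54$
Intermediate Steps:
$L{\left(N \right)} = 361$ ($L{\left(N \right)} = 1 + 360 = 361$)
$x = \frac{217}{474}$ ($x = \frac{103726}{226572} = 103726 \cdot \frac{1}{226572} = \frac{217}{474} \approx 0.45781$)
$\frac{L{\left(-890 \right)}}{x} = \frac{361}{\frac{217}{474}} = 361 \cdot \frac{474}{217} = \frac{171114}{217}$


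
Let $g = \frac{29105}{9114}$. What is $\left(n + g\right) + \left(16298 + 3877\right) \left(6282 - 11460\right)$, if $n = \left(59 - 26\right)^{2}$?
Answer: $- \frac{952094536849}{9114} \approx -1.0447 \cdot 10^{8}$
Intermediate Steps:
$g = \frac{29105}{9114}$ ($g = 29105 \cdot \frac{1}{9114} = \frac{29105}{9114} \approx 3.1934$)
$n = 1089$ ($n = 33^{2} = 1089$)
$\left(n + g\right) + \left(16298 + 3877\right) \left(6282 - 11460\right) = \left(1089 + \frac{29105}{9114}\right) + \left(16298 + 3877\right) \left(6282 - 11460\right) = \frac{9954251}{9114} + 20175 \left(-5178\right) = \frac{9954251}{9114} - 104466150 = - \frac{952094536849}{9114}$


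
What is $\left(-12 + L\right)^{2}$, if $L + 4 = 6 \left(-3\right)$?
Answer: $1156$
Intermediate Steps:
$L = -22$ ($L = -4 + 6 \left(-3\right) = -4 - 18 = -22$)
$\left(-12 + L\right)^{2} = \left(-12 - 22\right)^{2} = \left(-34\right)^{2} = 1156$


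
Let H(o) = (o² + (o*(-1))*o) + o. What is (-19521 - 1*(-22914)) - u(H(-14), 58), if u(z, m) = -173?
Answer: 3566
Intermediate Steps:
H(o) = o (H(o) = (o² + (-o)*o) + o = (o² - o²) + o = 0 + o = o)
(-19521 - 1*(-22914)) - u(H(-14), 58) = (-19521 - 1*(-22914)) - 1*(-173) = (-19521 + 22914) + 173 = 3393 + 173 = 3566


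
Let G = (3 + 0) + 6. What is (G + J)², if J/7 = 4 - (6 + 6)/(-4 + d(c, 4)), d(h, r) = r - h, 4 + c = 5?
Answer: 14641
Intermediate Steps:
c = 1 (c = -4 + 5 = 1)
J = 112 (J = 7*(4 - (6 + 6)/(-4 + (4 - 1*1))) = 7*(4 - 12/(-4 + (4 - 1))) = 7*(4 - 12/(-4 + 3)) = 7*(4 - 12/(-1)) = 7*(4 - 12*(-1)) = 7*(4 - 1*(-12)) = 7*(4 + 12) = 7*16 = 112)
G = 9 (G = 3 + 6 = 9)
(G + J)² = (9 + 112)² = 121² = 14641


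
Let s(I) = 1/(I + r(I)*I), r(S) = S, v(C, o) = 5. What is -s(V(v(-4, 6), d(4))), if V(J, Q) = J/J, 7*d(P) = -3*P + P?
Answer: -½ ≈ -0.50000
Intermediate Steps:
d(P) = -2*P/7 (d(P) = (-3*P + P)/7 = (-2*P)/7 = -2*P/7)
V(J, Q) = 1
s(I) = 1/(I + I²) (s(I) = 1/(I + I*I) = 1/(I + I²))
-s(V(v(-4, 6), d(4))) = -1/(1*(1 + 1)) = -1/2 = -1*½ = -½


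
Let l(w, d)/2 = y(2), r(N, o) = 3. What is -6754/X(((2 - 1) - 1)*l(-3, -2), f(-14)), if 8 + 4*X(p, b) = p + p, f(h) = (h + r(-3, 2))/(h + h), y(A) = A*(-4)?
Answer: 3377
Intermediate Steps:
y(A) = -4*A
l(w, d) = -16 (l(w, d) = 2*(-4*2) = 2*(-8) = -16)
f(h) = (3 + h)/(2*h) (f(h) = (h + 3)/(h + h) = (3 + h)/((2*h)) = (3 + h)*(1/(2*h)) = (3 + h)/(2*h))
X(p, b) = -2 + p/2 (X(p, b) = -2 + (p + p)/4 = -2 + (2*p)/4 = -2 + p/2)
-6754/X(((2 - 1) - 1)*l(-3, -2), f(-14)) = -6754/(-2 + (((2 - 1) - 1)*(-16))/2) = -6754/(-2 + ((1 - 1)*(-16))/2) = -6754/(-2 + (0*(-16))/2) = -6754/(-2 + (½)*0) = -6754/(-2 + 0) = -6754/(-2) = -6754*(-½) = 3377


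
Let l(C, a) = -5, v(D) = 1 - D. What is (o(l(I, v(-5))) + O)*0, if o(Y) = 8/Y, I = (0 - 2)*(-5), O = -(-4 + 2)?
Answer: 0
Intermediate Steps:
O = 2 (O = -1*(-2) = 2)
I = 10 (I = -2*(-5) = 10)
(o(l(I, v(-5))) + O)*0 = (8/(-5) + 2)*0 = (8*(-⅕) + 2)*0 = (-8/5 + 2)*0 = (⅖)*0 = 0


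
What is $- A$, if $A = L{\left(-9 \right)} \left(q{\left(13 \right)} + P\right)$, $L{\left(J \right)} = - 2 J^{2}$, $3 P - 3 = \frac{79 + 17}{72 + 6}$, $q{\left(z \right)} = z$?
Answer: $\frac{30348}{13} \approx 2334.5$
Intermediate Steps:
$P = \frac{55}{39}$ ($P = 1 + \frac{\left(79 + 17\right) \frac{1}{72 + 6}}{3} = 1 + \frac{96 \cdot \frac{1}{78}}{3} = 1 + \frac{1}{3} \cdot \frac{16}{13} = 1 + \frac{16}{39} = \frac{55}{39} \approx 1.4103$)
$A = - \frac{30348}{13}$ ($A = - 2 \left(-9\right)^{2} \left(13 + \frac{55}{39}\right) = \left(-2\right) 81 \cdot \frac{562}{39} = \left(-162\right) \frac{562}{39} = - \frac{30348}{13} \approx -2334.5$)
$- A = \left(-1\right) \left(- \frac{30348}{13}\right) = \frac{30348}{13}$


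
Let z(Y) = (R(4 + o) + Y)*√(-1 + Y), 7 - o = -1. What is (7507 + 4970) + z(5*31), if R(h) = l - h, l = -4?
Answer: 12477 + 139*√154 ≈ 14202.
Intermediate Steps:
o = 8 (o = 7 - 1*(-1) = 7 + 1 = 8)
R(h) = -4 - h
z(Y) = √(-1 + Y)*(-16 + Y) (z(Y) = ((-4 - (4 + 8)) + Y)*√(-1 + Y) = ((-4 - 1*12) + Y)*√(-1 + Y) = ((-4 - 12) + Y)*√(-1 + Y) = (-16 + Y)*√(-1 + Y) = √(-1 + Y)*(-16 + Y))
(7507 + 4970) + z(5*31) = (7507 + 4970) + √(-1 + 5*31)*(-16 + 5*31) = 12477 + √(-1 + 155)*(-16 + 155) = 12477 + √154*139 = 12477 + 139*√154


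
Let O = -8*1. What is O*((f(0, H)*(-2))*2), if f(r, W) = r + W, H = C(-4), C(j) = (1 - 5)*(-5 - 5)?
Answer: 1280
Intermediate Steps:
C(j) = 40 (C(j) = -4*(-10) = 40)
H = 40
f(r, W) = W + r
O = -8 (O = -4*2*1 = -8*1 = -8)
O*((f(0, H)*(-2))*2) = -8*(40 + 0)*(-2)*2 = -8*40*(-2)*2 = -(-640)*2 = -8*(-160) = 1280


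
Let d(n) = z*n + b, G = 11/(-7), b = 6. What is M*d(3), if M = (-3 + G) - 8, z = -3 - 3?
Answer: 1056/7 ≈ 150.86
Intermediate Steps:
G = -11/7 (G = 11*(-⅐) = -11/7 ≈ -1.5714)
z = -6
M = -88/7 (M = (-3 - 11/7) - 8 = -32/7 - 8 = -88/7 ≈ -12.571)
d(n) = 6 - 6*n (d(n) = -6*n + 6 = 6 - 6*n)
M*d(3) = -88*(6 - 6*3)/7 = -88*(6 - 18)/7 = -88/7*(-12) = 1056/7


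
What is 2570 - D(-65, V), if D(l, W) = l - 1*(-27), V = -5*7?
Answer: 2608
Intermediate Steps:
V = -35
D(l, W) = 27 + l (D(l, W) = l + 27 = 27 + l)
2570 - D(-65, V) = 2570 - (27 - 65) = 2570 - 1*(-38) = 2570 + 38 = 2608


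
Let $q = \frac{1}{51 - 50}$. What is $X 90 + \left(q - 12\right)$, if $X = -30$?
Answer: $-2711$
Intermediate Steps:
$q = 1$ ($q = 1^{-1} = 1$)
$X 90 + \left(q - 12\right) = \left(-30\right) 90 + \left(1 - 12\right) = -2700 + \left(1 - 12\right) = -2700 - 11 = -2711$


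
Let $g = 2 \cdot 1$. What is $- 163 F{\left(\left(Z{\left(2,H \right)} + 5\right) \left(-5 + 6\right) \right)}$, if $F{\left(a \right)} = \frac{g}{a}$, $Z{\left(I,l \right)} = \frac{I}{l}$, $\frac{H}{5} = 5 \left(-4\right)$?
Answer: $- \frac{16300}{249} \approx -65.462$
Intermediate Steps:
$H = -100$ ($H = 5 \cdot 5 \left(-4\right) = 5 \left(-20\right) = -100$)
$g = 2$
$F{\left(a \right)} = \frac{2}{a}$
$- 163 F{\left(\left(Z{\left(2,H \right)} + 5\right) \left(-5 + 6\right) \right)} = - 163 \frac{2}{\left(\frac{2}{-100} + 5\right) \left(-5 + 6\right)} = - 163 \frac{2}{\left(2 \left(- \frac{1}{100}\right) + 5\right) 1} = - 163 \frac{2}{\left(- \frac{1}{50} + 5\right) 1} = - 163 \frac{2}{\frac{249}{50} \cdot 1} = - 163 \frac{2}{\frac{249}{50}} = - 163 \cdot 2 \cdot \frac{50}{249} = \left(-163\right) \frac{100}{249} = - \frac{16300}{249}$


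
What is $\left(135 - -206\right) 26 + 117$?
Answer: $8983$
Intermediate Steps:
$\left(135 - -206\right) 26 + 117 = \left(135 + 206\right) 26 + 117 = 341 \cdot 26 + 117 = 8866 + 117 = 8983$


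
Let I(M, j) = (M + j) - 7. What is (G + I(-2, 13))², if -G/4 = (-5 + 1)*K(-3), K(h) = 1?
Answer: 400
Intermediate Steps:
I(M, j) = -7 + M + j
G = 16 (G = -4*(-5 + 1) = -(-16) = -4*(-4) = 16)
(G + I(-2, 13))² = (16 + (-7 - 2 + 13))² = (16 + 4)² = 20² = 400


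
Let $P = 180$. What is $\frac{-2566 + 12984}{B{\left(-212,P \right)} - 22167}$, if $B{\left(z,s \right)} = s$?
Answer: $- \frac{10418}{21987} \approx -0.47383$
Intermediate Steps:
$\frac{-2566 + 12984}{B{\left(-212,P \right)} - 22167} = \frac{-2566 + 12984}{180 - 22167} = \frac{10418}{-21987} = 10418 \left(- \frac{1}{21987}\right) = - \frac{10418}{21987}$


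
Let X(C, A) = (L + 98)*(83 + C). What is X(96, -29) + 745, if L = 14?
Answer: 20793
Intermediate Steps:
X(C, A) = 9296 + 112*C (X(C, A) = (14 + 98)*(83 + C) = 112*(83 + C) = 9296 + 112*C)
X(96, -29) + 745 = (9296 + 112*96) + 745 = (9296 + 10752) + 745 = 20048 + 745 = 20793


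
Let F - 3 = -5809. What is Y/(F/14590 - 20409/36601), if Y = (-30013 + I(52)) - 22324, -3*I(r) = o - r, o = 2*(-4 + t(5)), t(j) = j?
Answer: 41909261147495/765409074 ≈ 54754.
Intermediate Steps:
F = -5806 (F = 3 - 5809 = -5806)
o = 2 (o = 2*(-4 + 5) = 2*1 = 2)
I(r) = -2/3 + r/3 (I(r) = -(2 - r)/3 = -2/3 + r/3)
Y = -156961/3 (Y = (-30013 + (-2/3 + (1/3)*52)) - 22324 = (-30013 + (-2/3 + 52/3)) - 22324 = (-30013 + 50/3) - 22324 = -89989/3 - 22324 = -156961/3 ≈ -52320.)
Y/(F/14590 - 20409/36601) = -156961/(3*(-5806/14590 - 20409/36601)) = -156961/(3*(-5806*1/14590 - 20409*1/36601)) = -156961/(3*(-2903/7295 - 20409/36601)) = -156961/(3*(-255136358/267004295)) = -156961/3*(-267004295/255136358) = 41909261147495/765409074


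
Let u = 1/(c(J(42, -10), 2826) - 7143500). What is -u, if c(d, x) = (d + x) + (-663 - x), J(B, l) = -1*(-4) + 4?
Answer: 1/7144155 ≈ 1.3997e-7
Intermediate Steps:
J(B, l) = 8 (J(B, l) = 4 + 4 = 8)
c(d, x) = -663 + d
u = -1/7144155 (u = 1/((-663 + 8) - 7143500) = 1/(-655 - 7143500) = 1/(-7144155) = -1/7144155 ≈ -1.3997e-7)
-u = -1*(-1/7144155) = 1/7144155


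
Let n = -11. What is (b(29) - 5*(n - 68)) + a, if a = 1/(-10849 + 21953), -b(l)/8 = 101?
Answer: -4585951/11104 ≈ -413.00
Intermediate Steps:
b(l) = -808 (b(l) = -8*101 = -808)
a = 1/11104 ≈ 9.0058e-5
(b(29) - 5*(n - 68)) + a = (-808 - 5*(-11 - 68)) + 1/11104 = (-808 - 5*(-79)) + 1/11104 = (-808 + 395) + 1/11104 = -413 + 1/11104 = -4585951/11104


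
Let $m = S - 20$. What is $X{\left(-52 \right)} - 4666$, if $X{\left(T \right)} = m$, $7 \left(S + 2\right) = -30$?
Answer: $- \frac{32846}{7} \approx -4692.3$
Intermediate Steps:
$S = - \frac{44}{7}$ ($S = -2 + \frac{1}{7} \left(-30\right) = -2 - \frac{30}{7} = - \frac{44}{7} \approx -6.2857$)
$m = - \frac{184}{7}$ ($m = - \frac{44}{7} - 20 = - \frac{184}{7} \approx -26.286$)
$X{\left(T \right)} = - \frac{184}{7}$
$X{\left(-52 \right)} - 4666 = - \frac{184}{7} - 4666 = - \frac{32846}{7}$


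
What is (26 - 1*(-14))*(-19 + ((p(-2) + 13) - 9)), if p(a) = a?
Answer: -680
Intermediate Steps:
(26 - 1*(-14))*(-19 + ((p(-2) + 13) - 9)) = (26 - 1*(-14))*(-19 + ((-2 + 13) - 9)) = (26 + 14)*(-19 + (11 - 9)) = 40*(-19 + 2) = 40*(-17) = -680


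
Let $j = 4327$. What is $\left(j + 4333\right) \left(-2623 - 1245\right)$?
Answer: $-33496880$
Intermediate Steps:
$\left(j + 4333\right) \left(-2623 - 1245\right) = \left(4327 + 4333\right) \left(-2623 - 1245\right) = 8660 \left(-3868\right) = -33496880$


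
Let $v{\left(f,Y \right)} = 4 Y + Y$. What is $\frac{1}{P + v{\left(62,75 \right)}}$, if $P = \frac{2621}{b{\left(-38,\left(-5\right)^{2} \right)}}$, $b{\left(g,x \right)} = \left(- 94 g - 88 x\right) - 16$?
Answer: $\frac{1356}{511121} \approx 0.002653$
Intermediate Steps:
$b{\left(g,x \right)} = -16 - 94 g - 88 x$
$v{\left(f,Y \right)} = 5 Y$
$P = \frac{2621}{1356}$ ($P = \frac{2621}{-16 - -3572 - 88 \left(-5\right)^{2}} = \frac{2621}{-16 + 3572 - 2200} = \frac{2621}{1356} \approx 1.9329$)
$\frac{1}{P + v{\left(62,75 \right)}} = \frac{1}{\frac{2621}{1356} + 5 \cdot 75} = \frac{1}{\frac{2621}{1356} + 375} = \frac{1}{\frac{511121}{1356}} = \frac{1356}{511121}$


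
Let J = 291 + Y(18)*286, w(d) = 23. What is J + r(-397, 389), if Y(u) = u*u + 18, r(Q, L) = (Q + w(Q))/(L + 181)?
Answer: 27959168/285 ≈ 98102.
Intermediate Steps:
r(Q, L) = (23 + Q)/(181 + L) (r(Q, L) = (Q + 23)/(L + 181) = (23 + Q)/(181 + L))
Y(u) = 18 + u² (Y(u) = u² + 18 = 18 + u²)
J = 98103 (J = 291 + (18 + 18²)*286 = 291 + (18 + 324)*286 = 291 + 342*286 = 291 + 97812 = 98103)
J + r(-397, 389) = 98103 + (23 - 397)/(181 + 389) = 98103 - 374/570 = 98103 + (1/570)*(-374) = 98103 - 187/285 = 27959168/285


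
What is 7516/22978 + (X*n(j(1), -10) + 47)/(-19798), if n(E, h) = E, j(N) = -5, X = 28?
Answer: 75469361/227459222 ≈ 0.33179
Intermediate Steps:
7516/22978 + (X*n(j(1), -10) + 47)/(-19798) = 7516/22978 + (28*(-5) + 47)/(-19798) = 7516*(1/22978) + (-140 + 47)*(-1/19798) = 3758/11489 - 93*(-1/19798) = 3758/11489 + 93/19798 = 75469361/227459222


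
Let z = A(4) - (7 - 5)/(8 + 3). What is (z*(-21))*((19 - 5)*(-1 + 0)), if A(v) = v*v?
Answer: 51156/11 ≈ 4650.5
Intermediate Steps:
A(v) = v²
z = 174/11 (z = 4² - (7 - 5)/(8 + 3) = 16 - 2/11 = 174/11 ≈ 15.818)
(z*(-21))*((19 - 5)*(-1 + 0)) = ((174/11)*(-21))*((19 - 5)*(-1 + 0)) = -51156*(-1)/11 = -3654/11*(-14) = 51156/11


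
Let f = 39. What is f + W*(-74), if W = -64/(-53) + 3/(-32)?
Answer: -36821/848 ≈ -43.421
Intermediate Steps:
W = 1889/1696 (W = -64*(-1/53) + 3*(-1/32) = 64/53 - 3/32 = 1889/1696 ≈ 1.1138)
f + W*(-74) = 39 + (1889/1696)*(-74) = 39 - 69893/848 = -36821/848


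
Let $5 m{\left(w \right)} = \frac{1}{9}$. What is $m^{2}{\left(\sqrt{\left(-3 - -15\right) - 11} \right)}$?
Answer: $\frac{1}{2025} \approx 0.00049383$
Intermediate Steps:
$m{\left(w \right)} = \frac{1}{45}$ ($m{\left(w \right)} = \frac{1}{5 \cdot 9} = \frac{1}{5} \cdot \frac{1}{9} = \frac{1}{45}$)
$m^{2}{\left(\sqrt{\left(-3 - -15\right) - 11} \right)} = \left(\frac{1}{45}\right)^{2} = \frac{1}{2025}$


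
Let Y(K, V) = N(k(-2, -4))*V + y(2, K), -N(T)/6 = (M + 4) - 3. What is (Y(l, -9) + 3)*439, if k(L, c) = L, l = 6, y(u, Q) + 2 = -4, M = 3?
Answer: 93507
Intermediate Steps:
y(u, Q) = -6 (y(u, Q) = -2 - 4 = -6)
N(T) = -24 (N(T) = -6*((3 + 4) - 3) = -6*(7 - 3) = -6*4 = -24)
Y(K, V) = -6 - 24*V (Y(K, V) = -24*V - 6 = -6 - 24*V)
(Y(l, -9) + 3)*439 = ((-6 - 24*(-9)) + 3)*439 = ((-6 + 216) + 3)*439 = (210 + 3)*439 = 213*439 = 93507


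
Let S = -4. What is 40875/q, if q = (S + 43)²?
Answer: 13625/507 ≈ 26.874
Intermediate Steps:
q = 1521 (q = (-4 + 43)² = 39² = 1521)
40875/q = 40875/1521 = 40875*(1/1521) = 13625/507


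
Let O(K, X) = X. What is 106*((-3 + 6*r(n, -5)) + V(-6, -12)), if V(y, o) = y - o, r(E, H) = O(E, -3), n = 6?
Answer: -1590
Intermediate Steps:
r(E, H) = -3
106*((-3 + 6*r(n, -5)) + V(-6, -12)) = 106*((-3 + 6*(-3)) + (-6 - 1*(-12))) = 106*((-3 - 18) + (-6 + 12)) = 106*(-21 + 6) = 106*(-15) = -1590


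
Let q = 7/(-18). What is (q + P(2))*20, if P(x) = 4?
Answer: 650/9 ≈ 72.222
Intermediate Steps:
q = -7/18 (q = 7*(-1/18) = -7/18 ≈ -0.38889)
(q + P(2))*20 = (-7/18 + 4)*20 = (65/18)*20 = 650/9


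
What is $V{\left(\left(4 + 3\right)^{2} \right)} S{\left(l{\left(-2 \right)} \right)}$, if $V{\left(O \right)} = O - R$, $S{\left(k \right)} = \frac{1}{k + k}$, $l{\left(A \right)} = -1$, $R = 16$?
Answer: $- \frac{33}{2} \approx -16.5$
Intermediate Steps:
$S{\left(k \right)} = \frac{1}{2 k}$
$V{\left(O \right)} = -16 + O$ ($V{\left(O \right)} = O - 16 = -16 + O$)
$V{\left(\left(4 + 3\right)^{2} \right)} S{\left(l{\left(-2 \right)} \right)} = \left(-16 + \left(4 + 3\right)^{2}\right) \frac{1}{2 \left(-1\right)} = \left(-16 + 7^{2}\right) \frac{1}{2} \left(-1\right) = \left(-16 + 49\right) \left(- \frac{1}{2}\right) = 33 \left(- \frac{1}{2}\right) = - \frac{33}{2}$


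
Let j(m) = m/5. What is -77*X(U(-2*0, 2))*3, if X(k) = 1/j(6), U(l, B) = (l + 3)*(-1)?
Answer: -385/2 ≈ -192.50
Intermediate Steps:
j(m) = m/5 (j(m) = m*(⅕) = m/5)
U(l, B) = -3 - l (U(l, B) = (3 + l)*(-1) = -3 - l)
X(k) = ⅚ (X(k) = 1/((⅕)*6) = 1/(6/5) = 1*(⅚) = ⅚)
-77*X(U(-2*0, 2))*3 = -77*⅚*3 = -385/6*3 = -385/2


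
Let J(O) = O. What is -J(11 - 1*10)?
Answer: -1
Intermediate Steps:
-J(11 - 1*10) = -(11 - 1*10) = -(11 - 10) = -1*1 = -1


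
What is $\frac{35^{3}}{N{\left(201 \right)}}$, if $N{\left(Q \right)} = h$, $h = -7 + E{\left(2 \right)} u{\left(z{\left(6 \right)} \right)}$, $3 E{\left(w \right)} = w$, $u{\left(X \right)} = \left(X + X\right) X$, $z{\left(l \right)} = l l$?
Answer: $\frac{42875}{1721} \approx 24.913$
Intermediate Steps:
$z{\left(l \right)} = l^{2}$
$u{\left(X \right)} = 2 X^{2}$ ($u{\left(X \right)} = 2 X X = 2 X^{2}$)
$E{\left(w \right)} = \frac{w}{3}$
$h = 1721$ ($h = -7 + \frac{1}{3} \cdot 2 \cdot 2 \left(6^{2}\right)^{2} = -7 + \frac{2 \cdot 2 \cdot 36^{2}}{3} = -7 + \frac{2 \cdot 2 \cdot 1296}{3} = -7 + \frac{2}{3} \cdot 2592 = -7 + 1728 = 1721$)
$N{\left(Q \right)} = 1721$
$\frac{35^{3}}{N{\left(201 \right)}} = \frac{35^{3}}{1721} = 42875 \cdot \frac{1}{1721} = \frac{42875}{1721}$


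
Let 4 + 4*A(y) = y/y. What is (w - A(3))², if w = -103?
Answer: 167281/16 ≈ 10455.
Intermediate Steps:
A(y) = -¾ (A(y) = -1 + (y/y)/4 = -1 + (¼)*1 = -1 + ¼ = -¾)
(w - A(3))² = (-103 - 1*(-¾))² = (-103 + ¾)² = (-409/4)² = 167281/16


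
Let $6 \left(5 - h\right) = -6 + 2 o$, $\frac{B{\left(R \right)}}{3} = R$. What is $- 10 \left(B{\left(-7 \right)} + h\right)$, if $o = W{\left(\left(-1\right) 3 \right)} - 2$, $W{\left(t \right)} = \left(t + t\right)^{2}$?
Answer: $\frac{790}{3} \approx 263.33$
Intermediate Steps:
$W{\left(t \right)} = 4 t^{2}$ ($W{\left(t \right)} = \left(2 t\right)^{2} = 4 t^{2}$)
$B{\left(R \right)} = 3 R$
$o = 34$ ($o = 4 \left(\left(-1\right) 3\right)^{2} - 2 = 4 \left(-3\right)^{2} - 2 = 4 \cdot 9 - 2 = 36 - 2 = 34$)
$h = - \frac{16}{3}$ ($h = 5 - \frac{-6 + 2 \cdot 34}{6} = 5 - \frac{-6 + 68}{6} = 5 - \frac{31}{3} = - \frac{16}{3} \approx -5.3333$)
$- 10 \left(B{\left(-7 \right)} + h\right) = - 10 \left(3 \left(-7\right) - \frac{16}{3}\right) = - 10 \left(-21 - \frac{16}{3}\right) = \left(-10\right) \left(- \frac{79}{3}\right) = \frac{790}{3}$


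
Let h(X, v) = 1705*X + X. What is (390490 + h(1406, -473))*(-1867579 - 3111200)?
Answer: -13886441957154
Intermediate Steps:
h(X, v) = 1706*X
(390490 + h(1406, -473))*(-1867579 - 3111200) = (390490 + 1706*1406)*(-1867579 - 3111200) = (390490 + 2398636)*(-4978779) = 2789126*(-4978779) = -13886441957154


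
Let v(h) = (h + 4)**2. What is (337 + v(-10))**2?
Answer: 139129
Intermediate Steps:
v(h) = (4 + h)**2
(337 + v(-10))**2 = (337 + (4 - 10)**2)**2 = (337 + (-6)**2)**2 = (337 + 36)**2 = 373**2 = 139129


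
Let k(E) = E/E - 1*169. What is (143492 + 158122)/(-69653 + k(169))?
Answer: -301614/69821 ≈ -4.3198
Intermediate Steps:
k(E) = -168 (k(E) = 1 - 169 = -168)
(143492 + 158122)/(-69653 + k(169)) = (143492 + 158122)/(-69653 - 168) = 301614/(-69821) = 301614*(-1/69821) = -301614/69821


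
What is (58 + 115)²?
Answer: 29929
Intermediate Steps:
(58 + 115)² = 173² = 29929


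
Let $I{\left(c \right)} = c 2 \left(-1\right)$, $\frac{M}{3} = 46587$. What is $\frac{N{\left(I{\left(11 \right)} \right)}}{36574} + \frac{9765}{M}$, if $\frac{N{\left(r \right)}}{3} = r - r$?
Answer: $\frac{1085}{15529} \approx 0.069869$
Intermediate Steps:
$M = 139761$ ($M = 3 \cdot 46587 = 139761$)
$I{\left(c \right)} = - 2 c$ ($I{\left(c \right)} = 2 c \left(-1\right) = - 2 c$)
$N{\left(r \right)} = 0$ ($N{\left(r \right)} = 3 \left(r - r\right) = 3 \cdot 0 = 0$)
$\frac{N{\left(I{\left(11 \right)} \right)}}{36574} + \frac{9765}{M} = \frac{0}{36574} + \frac{9765}{139761} = 0 \cdot \frac{1}{36574} + 9765 \cdot \frac{1}{139761} = 0 + \frac{1085}{15529} = \frac{1085}{15529}$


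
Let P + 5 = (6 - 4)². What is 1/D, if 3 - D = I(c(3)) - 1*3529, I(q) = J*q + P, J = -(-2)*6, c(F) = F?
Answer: 1/3497 ≈ 0.00028596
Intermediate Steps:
J = 12 (J = -1*(-12) = 12)
P = -1 (P = -5 + (6 - 4)² = -5 + 2² = -5 + 4 = -1)
I(q) = -1 + 12*q (I(q) = 12*q - 1 = -1 + 12*q)
D = 3497 (D = 3 - ((-1 + 12*3) - 1*3529) = 3 - ((-1 + 36) - 3529) = 3 - (35 - 3529) = 3 - 1*(-3494) = 3 + 3494 = 3497)
1/D = 1/3497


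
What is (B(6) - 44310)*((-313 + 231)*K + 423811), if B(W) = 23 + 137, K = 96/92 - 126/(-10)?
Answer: -429222829810/23 ≈ -1.8662e+10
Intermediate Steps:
K = 1569/115 (K = 96*(1/92) - 126*(-1/10) = 24/23 + 63/5 = 1569/115 ≈ 13.643)
B(W) = 160
(B(6) - 44310)*((-313 + 231)*K + 423811) = (160 - 44310)*((-313 + 231)*(1569/115) + 423811) = -44150*(-82*1569/115 + 423811) = -44150*(-128658/115 + 423811) = -44150*48609607/115 = -429222829810/23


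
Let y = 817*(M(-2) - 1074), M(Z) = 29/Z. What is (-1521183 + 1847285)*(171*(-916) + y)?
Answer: -341083288931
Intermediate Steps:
y = -1778609/2 (y = 817*(29/(-2) - 1074) = 817*(29*(-½) - 1074) = 817*(-29/2 - 1074) = 817*(-2177/2) = -1778609/2 ≈ -8.8930e+5)
(-1521183 + 1847285)*(171*(-916) + y) = (-1521183 + 1847285)*(171*(-916) - 1778609/2) = 326102*(-156636 - 1778609/2) = 326102*(-2091881/2) = -341083288931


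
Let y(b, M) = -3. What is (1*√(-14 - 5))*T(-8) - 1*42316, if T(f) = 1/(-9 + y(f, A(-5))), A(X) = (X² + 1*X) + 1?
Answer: -42316 - I*√19/12 ≈ -42316.0 - 0.36324*I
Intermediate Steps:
A(X) = 1 + X + X² (A(X) = (X² + X) + 1 = (X + X²) + 1 = 1 + X + X²)
T(f) = -1/12 (T(f) = 1/(-9 - 3) = 1/(-12) = -1/12)
(1*√(-14 - 5))*T(-8) - 1*42316 = (1*√(-14 - 5))*(-1/12) - 1*42316 = (1*√(-19))*(-1/12) - 42316 = (1*(I*√19))*(-1/12) - 42316 = (I*√19)*(-1/12) - 42316 = -I*√19/12 - 42316 = -42316 - I*√19/12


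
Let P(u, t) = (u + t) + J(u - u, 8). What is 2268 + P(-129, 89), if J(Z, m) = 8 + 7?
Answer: 2243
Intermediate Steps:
J(Z, m) = 15
P(u, t) = 15 + t + u (P(u, t) = (u + t) + 15 = (t + u) + 15 = 15 + t + u)
2268 + P(-129, 89) = 2268 + (15 + 89 - 129) = 2268 - 25 = 2243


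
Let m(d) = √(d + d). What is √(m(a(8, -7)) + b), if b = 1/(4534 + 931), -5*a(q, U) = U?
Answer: √(5465 + 5973245*√70)/5465 ≈ 1.2936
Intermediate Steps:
a(q, U) = -U/5
b = 1/5465 ≈ 0.00018298
m(d) = √2*√d (m(d) = √(2*d) = √2*√d)
√(m(a(8, -7)) + b) = √(√2*√(-⅕*(-7)) + 1/5465) = √(√2*√(7/5) + 1/5465) = √(√2*(√35/5) + 1/5465) = √(√70/5 + 1/5465) = √(1/5465 + √70/5)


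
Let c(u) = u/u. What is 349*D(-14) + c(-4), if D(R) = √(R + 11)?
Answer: 1 + 349*I*√3 ≈ 1.0 + 604.49*I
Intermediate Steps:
D(R) = √(11 + R)
c(u) = 1
349*D(-14) + c(-4) = 349*√(11 - 14) + 1 = 349*√(-3) + 1 = 349*(I*√3) + 1 = 349*I*√3 + 1 = 1 + 349*I*√3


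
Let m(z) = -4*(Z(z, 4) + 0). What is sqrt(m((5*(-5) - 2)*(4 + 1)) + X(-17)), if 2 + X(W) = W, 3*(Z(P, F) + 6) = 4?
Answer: I*sqrt(3)/3 ≈ 0.57735*I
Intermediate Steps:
Z(P, F) = -14/3 (Z(P, F) = -6 + (1/3)*4 = -6 + 4/3 = -14/3)
X(W) = -2 + W
m(z) = 56/3 (m(z) = -4*(-14/3 + 0) = -4*(-14/3) = 56/3)
sqrt(m((5*(-5) - 2)*(4 + 1)) + X(-17)) = sqrt(56/3 + (-2 - 17)) = sqrt(56/3 - 19) = sqrt(-1/3) = I*sqrt(3)/3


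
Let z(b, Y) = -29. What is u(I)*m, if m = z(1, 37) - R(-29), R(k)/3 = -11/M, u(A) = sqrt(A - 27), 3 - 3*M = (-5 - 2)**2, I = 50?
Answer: -1433*sqrt(23)/46 ≈ -149.40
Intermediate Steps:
M = -46/3 (M = 1 - (-5 - 2)**2/3 = 1 - 1/3*(-7)**2 = 1 - 1/3*49 = 1 - 49/3 = -46/3 ≈ -15.333)
u(A) = sqrt(-27 + A)
R(k) = 99/46 (R(k) = 3*(-11/(-46/3)) = 3*(-11*(-3/46)) = 3*(33/46) = 99/46)
m = -1433/46 (m = -29 - 1*99/46 = -29 - 99/46 = -1433/46 ≈ -31.152)
u(I)*m = sqrt(-27 + 50)*(-1433/46) = sqrt(23)*(-1433/46) = -1433*sqrt(23)/46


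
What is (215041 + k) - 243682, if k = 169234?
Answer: 140593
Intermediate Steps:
(215041 + k) - 243682 = (215041 + 169234) - 243682 = 384275 - 243682 = 140593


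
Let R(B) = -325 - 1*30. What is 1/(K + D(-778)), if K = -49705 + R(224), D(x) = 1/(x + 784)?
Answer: -6/300359 ≈ -1.9976e-5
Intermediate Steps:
R(B) = -355 (R(B) = -325 - 30 = -355)
D(x) = 1/(784 + x)
K = -50060 (K = -49705 - 355 = -50060)
1/(K + D(-778)) = 1/(-50060 + 1/(784 - 778)) = 1/(-50060 + 1/6) = 1/(-50060 + ⅙) = 1/(-300359/6) = -6/300359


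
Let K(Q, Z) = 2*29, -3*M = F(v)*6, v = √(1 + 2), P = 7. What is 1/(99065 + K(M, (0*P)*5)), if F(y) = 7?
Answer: 1/99123 ≈ 1.0088e-5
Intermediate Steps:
v = √3 ≈ 1.7320
M = -14 (M = -7*6/3 = -⅓*42 = -14)
K(Q, Z) = 58
1/(99065 + K(M, (0*P)*5)) = 1/(99065 + 58) = 1/99123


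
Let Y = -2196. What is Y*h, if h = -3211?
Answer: 7051356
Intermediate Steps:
Y*h = -2196*(-3211) = 7051356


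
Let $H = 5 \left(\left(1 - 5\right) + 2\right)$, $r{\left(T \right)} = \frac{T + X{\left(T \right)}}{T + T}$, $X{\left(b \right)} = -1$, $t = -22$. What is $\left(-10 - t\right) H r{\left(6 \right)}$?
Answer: $-50$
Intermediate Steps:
$r{\left(T \right)} = \frac{-1 + T}{2 T}$ ($r{\left(T \right)} = \frac{T - 1}{T + T} = \frac{-1 + T}{2 T}$)
$H = -10$ ($H = 5 \left(\left(1 - 5\right) + 2\right) = 5 \left(-4 + 2\right) = 5 \left(-2\right) = -10$)
$\left(-10 - t\right) H r{\left(6 \right)} = \left(-10 - -22\right) \left(-10\right) \frac{-1 + 6}{2 \cdot 6} = \left(-10 + 22\right) \left(-10\right) \frac{1}{2} \cdot \frac{1}{6} \cdot 5 = 12 \left(-10\right) \frac{5}{12} = \left(-120\right) \frac{5}{12} = -50$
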